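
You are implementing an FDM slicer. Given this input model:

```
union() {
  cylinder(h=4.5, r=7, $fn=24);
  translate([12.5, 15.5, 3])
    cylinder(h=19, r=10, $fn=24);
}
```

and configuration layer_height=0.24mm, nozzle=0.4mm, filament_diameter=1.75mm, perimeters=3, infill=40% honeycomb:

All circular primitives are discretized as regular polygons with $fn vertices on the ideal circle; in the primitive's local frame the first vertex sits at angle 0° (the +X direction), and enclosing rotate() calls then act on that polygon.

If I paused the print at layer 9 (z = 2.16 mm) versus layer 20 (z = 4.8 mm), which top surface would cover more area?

Layer 9 (z = 2.16): the r=7 cylinder gives a regular 24-gon of circumradius 7 (constant along its height) (area = (24/2)·7.000²·sin(360°/24) = 152.19 mm²); the cylinder at (12.5, 15.5) is absent (z outside [3, 22]); Taking the union: only the r=7 cylinder is present, so the union is just that shape — area = 152.19 mm². So its area = 152.19 mm². Layer 20 (z = 4.8): the cylinder is absent (z outside [0, 4.5]); the cylinder at (12.5, 15.5): section is a regular 24-gon, circumradius r=10 (area = (24/2)·10.000²·sin(360°/24) = 310.58 mm²); Combining (union): only the r=10 cylinder at (12.5, 15.5) is present, so the union is just that shape — area = 310.58 mm². So its area = 310.58 mm². Layer 20 is larger (310.58 vs 152.19 mm²).

layer 20 (z = 4.8 mm)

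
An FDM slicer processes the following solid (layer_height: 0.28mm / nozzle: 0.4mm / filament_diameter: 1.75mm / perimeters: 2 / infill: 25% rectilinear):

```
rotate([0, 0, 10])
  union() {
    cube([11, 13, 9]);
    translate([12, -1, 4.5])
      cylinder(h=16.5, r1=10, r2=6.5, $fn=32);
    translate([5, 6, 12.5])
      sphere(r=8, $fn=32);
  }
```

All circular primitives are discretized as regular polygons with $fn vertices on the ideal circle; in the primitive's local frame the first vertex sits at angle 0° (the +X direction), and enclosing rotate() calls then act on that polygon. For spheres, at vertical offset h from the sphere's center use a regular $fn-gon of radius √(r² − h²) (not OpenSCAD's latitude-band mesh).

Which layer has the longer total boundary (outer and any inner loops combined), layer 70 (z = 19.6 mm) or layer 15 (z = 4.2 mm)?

layer 70 (z = 19.6 mm)

Layer 70 (z = 19.6): the cube does not reach this height (z outside [0, 9]); the cone at (12, -1) contributes a regular 32-gon of circumradius 6.797 (interpolated between r1=10 and r2=6.5 at t=0.915) (perimeter = 2·32·6.797·sin(180°/32) = 42.64 mm); the sphere at (5, 6): section is a regular 32-gon, circumradius = √(r²−h²) = √(8²−7.1²) = 3.686 (perimeter = 2·32·3.686·sin(180°/32) = 23.13 mm); Merging all regions: the regions partially overlap (shared area 1.18 mm²), so the edge portions inside another operand are dropped and the merged outline is re-measured after clipping — boundary = 59.27 mm; (rotated 10° about Z; rotation is an isometry so areas/perimeters/island counts are preserved). So its perimeter = 59.27 mm. Layer 15 (z = 4.2): the cube is present — its section is the full 11×13 rectangle (perimeter 48.00 mm); the cone at (12, -1) is absent (z outside [4.5, 21]); the sphere at (5, 6) is absent (|z−center|=8.300 > r=8); Combining (union): only the 11×13 cube is present, so the union is just that shape — boundary = 48.00 mm; (rotated 10° about Z; rotation is an isometry so areas/perimeters/island counts are preserved). So its perimeter = 48.00 mm. Layer 70 is larger (59.27 vs 48.00 mm).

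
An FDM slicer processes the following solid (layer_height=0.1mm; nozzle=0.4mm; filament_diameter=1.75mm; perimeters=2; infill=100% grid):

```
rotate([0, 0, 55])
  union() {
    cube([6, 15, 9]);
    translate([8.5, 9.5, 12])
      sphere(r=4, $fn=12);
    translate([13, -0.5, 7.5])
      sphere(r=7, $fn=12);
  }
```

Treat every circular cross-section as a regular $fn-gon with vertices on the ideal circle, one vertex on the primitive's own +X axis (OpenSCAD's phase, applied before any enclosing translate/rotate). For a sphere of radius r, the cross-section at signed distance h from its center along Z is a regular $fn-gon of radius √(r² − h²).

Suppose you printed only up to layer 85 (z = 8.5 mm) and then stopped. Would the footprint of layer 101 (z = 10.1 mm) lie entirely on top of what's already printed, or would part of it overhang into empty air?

Compare the two slices. At z = 8.5: the cube (footprint 6×15) is included at this height (area 90.00 mm²); the sphere at (8.5, 9.5): section is a regular 12-gon, circumradius = √(r²−h²) = √(4²−3.5²) = 1.936 (area = (12/2)·1.936²·sin(360°/12) = 11.25 mm²); the r=7 sphere at (13, -0.5) slices to a regular 12-gon of circumradius 6.928 (√(r²−h²) with h=1 from center) (area = (12/2)·6.928²·sin(360°/12) = 144.00 mm²); Merging all regions: the 3 present regions are separate (no shared area or edge), so areas and boundary lengths simply add and each stays a separate island — area = 245.25 mm²; (rotated 55° about Z; rotation is an isometry so areas/perimeters/island counts are preserved). At z = 10.1: the cube is not intersected at this z (z outside [0, 9]); the sphere at (8.5, 9.5): section is a regular 12-gon, circumradius = √(r²−h²) = √(4²−1.9²) = 3.520 (area = (12/2)·3.520²·sin(360°/12) = 37.17 mm²); the r=7 sphere at (13, -0.5) slices to a regular 12-gon of circumradius 6.499 (√(r²−h²) with h=2.6 from center) (area = (12/2)·6.499²·sin(360°/12) = 126.72 mm²); Taking the union: the 2 present regions are separate (no shared area or edge), so areas and boundary lengths simply add and each stays a separate island — area = 163.89 mm²; (whole slice rotated 55° about Z — lengths, areas and connectivity unchanged). Checking containment: at z = 10.1 the cross-section extends beyond the z = 8.5 cross-section by about 22.86 mm².

part overhangs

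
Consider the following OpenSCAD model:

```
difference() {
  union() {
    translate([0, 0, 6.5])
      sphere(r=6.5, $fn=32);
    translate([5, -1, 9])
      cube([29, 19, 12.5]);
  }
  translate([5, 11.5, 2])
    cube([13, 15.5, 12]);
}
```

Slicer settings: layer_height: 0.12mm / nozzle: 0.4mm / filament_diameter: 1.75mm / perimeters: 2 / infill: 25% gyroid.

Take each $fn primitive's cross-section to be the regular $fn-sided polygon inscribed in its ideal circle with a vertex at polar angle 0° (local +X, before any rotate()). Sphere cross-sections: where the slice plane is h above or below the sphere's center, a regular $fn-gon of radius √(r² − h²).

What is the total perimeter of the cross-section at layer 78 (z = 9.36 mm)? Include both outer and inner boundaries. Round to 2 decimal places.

At z = 9.36 mm: the r=6.5 sphere slices to a regular 32-gon of circumradius 5.837 (√(r²−h²) with h=2.86 from center) (perimeter = 2·32·5.837·sin(180°/32) = 36.62 mm); the cube at (5, -1) is present — its section is the full 29×19 rectangle (perimeter 96.00 mm); Taking the union: the regions partially overlap (shared area 2.43 mm²), so the edge portions inside another operand are dropped and the merged outline is re-measured after clipping — boundary = 123.78 mm; the cube at (5, 11.5) (footprint 13×15.5) is included at this height (perimeter 57.00 mm); Subtracting the remaining from the first: starting from the result so far, the 13×15.5 cube at (5, 11.5) partially overlaps it — only the 84.50 mm² overlap (of its 201.50 mm²) is removed, clipping the outline — boundary = 123.78 mm. Overall, the cross-section is a single solid region. Total boundary length (outer) = 123.78 mm.

123.78 mm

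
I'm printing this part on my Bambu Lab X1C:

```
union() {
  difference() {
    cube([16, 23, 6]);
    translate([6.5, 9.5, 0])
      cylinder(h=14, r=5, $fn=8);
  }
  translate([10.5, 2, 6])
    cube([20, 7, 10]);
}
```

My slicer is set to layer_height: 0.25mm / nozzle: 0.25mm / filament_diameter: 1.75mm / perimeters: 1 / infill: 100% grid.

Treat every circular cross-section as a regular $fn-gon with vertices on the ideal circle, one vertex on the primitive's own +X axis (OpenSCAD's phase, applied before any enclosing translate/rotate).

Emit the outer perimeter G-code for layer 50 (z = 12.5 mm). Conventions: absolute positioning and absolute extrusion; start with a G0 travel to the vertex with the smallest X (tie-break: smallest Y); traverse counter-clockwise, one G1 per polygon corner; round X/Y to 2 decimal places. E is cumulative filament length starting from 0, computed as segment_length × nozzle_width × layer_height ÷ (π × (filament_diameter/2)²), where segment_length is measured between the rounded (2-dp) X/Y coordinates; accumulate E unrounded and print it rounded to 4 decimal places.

At z = 12.5 mm: the cube is not intersected at this z (z outside [0, 6]); the r=5 cylinder at (6.5, 9.5) contributes a regular 8-gon of circumradius 5; After the difference (first − rest): the first operand is absent here, so nothing remains; the 20×7 cube at (10.5, 2) contributes its full rectangle; Taking the union: only the 20×7 cube at (10.5, 2) is present, so the union is just that shape — 1 connected region. The outline is a single polygon with 4 vertices. Extrusion per mm of travel: 0.25 × 0.25 / (π × 0.875²) = 0.025984. Accumulating E over each segment gives final E = 1.4032.

G0 X10.50 Y2.00 Z12.50
G1 X30.50 Y2.00 E0.5197
G1 X30.50 Y9.00 E0.7016
G1 X10.50 Y9.00 E1.2213
G1 X10.50 Y2.00 E1.4032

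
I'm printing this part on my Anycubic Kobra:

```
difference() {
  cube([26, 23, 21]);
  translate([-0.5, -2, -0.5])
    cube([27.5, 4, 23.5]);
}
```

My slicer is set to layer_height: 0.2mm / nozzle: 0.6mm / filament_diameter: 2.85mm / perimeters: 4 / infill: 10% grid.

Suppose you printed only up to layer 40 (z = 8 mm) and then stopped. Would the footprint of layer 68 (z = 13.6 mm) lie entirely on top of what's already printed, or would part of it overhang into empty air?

entirely on top

Compare the two slices. At z = 8: the cube is present — its section is the full 26×23 rectangle (area 598.00 mm²); the cube at (-0.5, -2) (footprint 27.5×4) is included at this height (area 110.00 mm²); Subtracting the remaining from the first: starting from the 26×23 cube (598.00 mm²), the 27.5×4 cube at (-0.5, -2) partially overlaps it — only the 52.00 mm² overlap (of its 110.00 mm²) is removed, clipping the outline — area = 546.00 mm². At z = 13.6: the cube is present — its section is the full 26×23 rectangle (area 598.00 mm²); the cube at (-0.5, -2) is present — its section is the full 27.5×4 rectangle (area 110.00 mm²); After the difference (first − rest): starting from the 26×23 cube (598.00 mm²), the 27.5×4 cube at (-0.5, -2) partially overlaps it — only the 52.00 mm² overlap (of its 110.00 mm²) is removed, clipping the outline — area = 546.00 mm². Checking containment: the cross-section at z = 13.6 is a subset of the cross-section at z = 8.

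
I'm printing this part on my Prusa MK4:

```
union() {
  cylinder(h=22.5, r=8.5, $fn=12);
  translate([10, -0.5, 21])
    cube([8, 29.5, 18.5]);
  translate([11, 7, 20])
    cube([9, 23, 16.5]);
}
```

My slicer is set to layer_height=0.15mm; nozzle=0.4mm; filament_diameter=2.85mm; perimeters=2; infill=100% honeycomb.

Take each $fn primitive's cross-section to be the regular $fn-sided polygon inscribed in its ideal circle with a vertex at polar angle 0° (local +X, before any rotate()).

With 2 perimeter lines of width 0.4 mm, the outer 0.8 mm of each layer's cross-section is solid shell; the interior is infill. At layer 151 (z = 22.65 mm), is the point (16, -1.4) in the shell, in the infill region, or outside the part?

At z = 22.65 mm: the cylinder does not reach this height (z outside [0, 22.5]); the 8×29.5 cube at (10, -0.5) contributes its full rectangle; the cube at (11, 7) (footprint 9×23) is included at this height; Merging all regions: the regions partially overlap (shared area 154.00 mm²), so overlapping operands fuse into one piece — 1 connected region. Overall, the cross-section is a single solid region. The nearest boundary edge runs (18.00, -0.50)→(10.00, -0.50); distance from the point to it = 0.90 mm. The point is not inside any of the regions above, so it lies outside the cross-section (0.90 mm from the nearest boundary).

outside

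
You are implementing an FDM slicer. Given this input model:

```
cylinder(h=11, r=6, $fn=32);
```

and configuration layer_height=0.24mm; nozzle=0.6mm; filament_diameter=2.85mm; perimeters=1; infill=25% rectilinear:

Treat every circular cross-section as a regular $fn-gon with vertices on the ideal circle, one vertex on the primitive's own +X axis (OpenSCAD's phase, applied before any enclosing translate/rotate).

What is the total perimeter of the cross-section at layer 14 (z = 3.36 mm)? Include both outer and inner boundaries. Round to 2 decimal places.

37.64 mm

At z = 3.36 mm: the r=6 cylinder contributes a regular 32-gon of circumradius 6 (perimeter = 2·32·6.000·sin(180°/32) = 37.64 mm). Overall, the cross-section is a single solid region. Total boundary length (outer) = 37.64 mm.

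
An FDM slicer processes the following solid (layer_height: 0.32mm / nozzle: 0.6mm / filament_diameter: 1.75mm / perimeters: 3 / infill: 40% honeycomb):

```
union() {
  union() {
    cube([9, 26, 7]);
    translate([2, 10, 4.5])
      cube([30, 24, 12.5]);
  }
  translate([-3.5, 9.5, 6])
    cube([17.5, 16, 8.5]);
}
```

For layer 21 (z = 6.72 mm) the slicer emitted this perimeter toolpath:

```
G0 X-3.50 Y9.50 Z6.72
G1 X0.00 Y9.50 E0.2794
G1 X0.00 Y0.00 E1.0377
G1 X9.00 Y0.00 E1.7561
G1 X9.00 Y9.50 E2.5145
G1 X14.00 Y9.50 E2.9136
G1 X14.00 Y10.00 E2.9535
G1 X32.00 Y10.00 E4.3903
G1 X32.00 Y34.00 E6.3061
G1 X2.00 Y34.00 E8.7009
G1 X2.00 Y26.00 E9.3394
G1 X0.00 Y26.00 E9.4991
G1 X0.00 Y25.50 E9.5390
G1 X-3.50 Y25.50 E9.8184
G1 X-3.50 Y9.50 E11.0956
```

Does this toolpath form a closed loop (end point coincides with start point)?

yes

Start point (G0): (-3.50, 9.50). End point (last G1): the path returns to the start — closed.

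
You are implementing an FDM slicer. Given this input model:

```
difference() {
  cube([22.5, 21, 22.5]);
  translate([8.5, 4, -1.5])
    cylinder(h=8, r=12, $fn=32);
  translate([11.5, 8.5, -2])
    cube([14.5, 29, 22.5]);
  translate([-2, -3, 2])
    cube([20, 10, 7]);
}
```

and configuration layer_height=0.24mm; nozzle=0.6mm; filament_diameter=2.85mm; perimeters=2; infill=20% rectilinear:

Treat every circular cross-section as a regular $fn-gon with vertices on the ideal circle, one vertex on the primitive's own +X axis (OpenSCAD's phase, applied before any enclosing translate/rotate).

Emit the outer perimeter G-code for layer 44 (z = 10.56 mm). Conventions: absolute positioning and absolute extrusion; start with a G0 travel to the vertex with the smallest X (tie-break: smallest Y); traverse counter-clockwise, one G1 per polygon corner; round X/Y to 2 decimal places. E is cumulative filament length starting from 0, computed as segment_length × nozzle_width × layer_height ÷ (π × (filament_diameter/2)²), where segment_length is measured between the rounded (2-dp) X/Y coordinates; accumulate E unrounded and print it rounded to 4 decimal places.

G0 X0.00 Y0.00 Z10.56
G1 X22.50 Y0.00 E0.5079
G1 X22.50 Y8.50 E0.6998
G1 X11.50 Y8.50 E0.9481
G1 X11.50 Y21.00 E1.2302
G1 X0.00 Y21.00 E1.4898
G1 X0.00 Y0.00 E1.9638

At z = 10.56 mm: the cube is present — its section is the full 22.5×21 rectangle; the cylinder at (8.5, 4) is absent (z outside [-1.5, 6.5]); the cube at (11.5, 8.5) is present — its section is the full 14.5×29 rectangle; the cube at (-2, -3) does not reach this height (z outside [2, 9]); Subtracting the remaining from the first: starting from the 22.5×21 cube, the 14.5×29 cube at (11.5, 8.5) partially overlaps it — only the 137.50 mm² overlap (of its 420.50 mm²) is removed, clipping the outline — 1 connected region. The outline is a single polygon with 6 vertices. Extrusion per mm of travel: 0.6 × 0.24 / (π × 1.425²) = 0.022573. Accumulating E over each segment gives final E = 1.9638.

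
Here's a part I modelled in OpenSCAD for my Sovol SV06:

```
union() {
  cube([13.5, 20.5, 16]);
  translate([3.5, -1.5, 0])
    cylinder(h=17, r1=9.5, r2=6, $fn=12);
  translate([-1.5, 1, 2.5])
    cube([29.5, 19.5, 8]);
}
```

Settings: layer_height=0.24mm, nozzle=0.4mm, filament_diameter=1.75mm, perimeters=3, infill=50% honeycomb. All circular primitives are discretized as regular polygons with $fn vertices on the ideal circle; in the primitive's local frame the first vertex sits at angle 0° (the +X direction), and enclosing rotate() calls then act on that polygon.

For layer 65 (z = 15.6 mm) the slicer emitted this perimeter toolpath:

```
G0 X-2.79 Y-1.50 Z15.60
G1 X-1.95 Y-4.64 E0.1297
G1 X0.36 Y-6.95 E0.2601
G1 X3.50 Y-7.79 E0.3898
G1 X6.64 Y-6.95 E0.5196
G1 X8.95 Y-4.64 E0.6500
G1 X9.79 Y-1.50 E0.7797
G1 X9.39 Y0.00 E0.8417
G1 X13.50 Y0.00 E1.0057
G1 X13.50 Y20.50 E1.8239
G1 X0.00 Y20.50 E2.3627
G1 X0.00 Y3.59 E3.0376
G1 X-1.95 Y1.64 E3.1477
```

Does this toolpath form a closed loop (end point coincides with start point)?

Start point (G0): (-2.79, -1.50). End point (last G1): the path does not return to the start — open.

no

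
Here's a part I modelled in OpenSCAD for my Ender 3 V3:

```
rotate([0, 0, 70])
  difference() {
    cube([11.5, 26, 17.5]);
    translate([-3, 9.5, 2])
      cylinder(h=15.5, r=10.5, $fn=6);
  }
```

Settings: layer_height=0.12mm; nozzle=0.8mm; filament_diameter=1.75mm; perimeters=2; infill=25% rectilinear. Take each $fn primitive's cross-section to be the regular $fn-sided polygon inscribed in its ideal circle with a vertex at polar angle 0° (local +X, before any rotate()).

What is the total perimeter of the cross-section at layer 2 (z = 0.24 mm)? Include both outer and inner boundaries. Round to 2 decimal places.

75.00 mm

At z = 0.24 mm: the cube is present — its section is the full 11.5×26 rectangle (perimeter 75.00 mm); the cylinder at (-3, 9.5) is absent (z outside [2, 17.5]); Subtracting the remaining from the first: none of the subtracted shapes is present at this height, so the 11.5×26 cube is unchanged — boundary = 75.00 mm; (whole slice rotated 70° about Z — lengths, areas and connectivity unchanged). Overall, the cross-section is a single solid region. Total boundary length (outer) = 75.00 mm.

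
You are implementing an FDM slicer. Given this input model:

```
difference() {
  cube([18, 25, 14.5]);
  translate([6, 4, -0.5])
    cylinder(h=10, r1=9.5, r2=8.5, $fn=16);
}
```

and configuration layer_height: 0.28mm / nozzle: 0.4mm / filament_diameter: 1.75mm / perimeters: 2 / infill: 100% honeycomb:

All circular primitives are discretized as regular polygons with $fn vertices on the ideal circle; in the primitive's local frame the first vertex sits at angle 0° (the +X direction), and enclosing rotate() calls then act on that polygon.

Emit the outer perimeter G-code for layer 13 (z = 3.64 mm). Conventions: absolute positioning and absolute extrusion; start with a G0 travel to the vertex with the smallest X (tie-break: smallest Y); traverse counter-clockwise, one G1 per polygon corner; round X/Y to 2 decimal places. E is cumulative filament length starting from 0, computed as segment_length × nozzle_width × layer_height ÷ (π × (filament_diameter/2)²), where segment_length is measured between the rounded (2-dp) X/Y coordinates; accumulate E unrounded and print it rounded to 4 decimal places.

At z = 3.64 mm: the cube (footprint 18×25) is included at this height; the cone at (6, 4) (r1=9.5→r2=8.5) has section circumradius 9.086 here — a regular 16-gon; Taking the first minus the rest: starting from the 18×25 cube, the cone at (6, 4) partially overlaps it — only the 171.32 mm² overlap (of its 252.74 mm²) is removed, clipping the outline — 1 connected region. The outline is a single polygon with 12 vertices. Extrusion per mm of travel: 0.4 × 0.28 / (π × 0.875²) = 0.046564. Accumulating E over each segment gives final E = 4.0130.

G0 X0.00 Y10.71 Z3.64
G1 X2.52 Y12.39 E0.1410
G1 X6.00 Y13.09 E0.3063
G1 X9.48 Y12.39 E0.4716
G1 X12.42 Y10.42 E0.6364
G1 X14.39 Y7.48 E0.8012
G1 X15.09 Y4.00 E0.9665
G1 X14.39 Y0.52 E1.1318
G1 X14.04 Y0.00 E1.1610
G1 X18.00 Y0.00 E1.3453
G1 X18.00 Y25.00 E2.5095
G1 X0.00 Y25.00 E3.3476
G1 X0.00 Y10.71 E4.0130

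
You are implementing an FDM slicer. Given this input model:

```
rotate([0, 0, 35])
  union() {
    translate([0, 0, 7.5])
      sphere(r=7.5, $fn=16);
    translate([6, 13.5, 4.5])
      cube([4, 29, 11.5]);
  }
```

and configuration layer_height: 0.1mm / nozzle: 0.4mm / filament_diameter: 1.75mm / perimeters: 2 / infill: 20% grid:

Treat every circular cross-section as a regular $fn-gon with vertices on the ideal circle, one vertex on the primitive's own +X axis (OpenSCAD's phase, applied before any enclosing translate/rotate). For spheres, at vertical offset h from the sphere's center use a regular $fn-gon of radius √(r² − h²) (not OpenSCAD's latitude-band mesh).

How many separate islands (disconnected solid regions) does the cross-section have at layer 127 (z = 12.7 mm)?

At z = 12.7 mm: the r=7.5 sphere contributes a regular 16-gon of circumradius √(7.5²−5.2²) = 5.405; the cube at (6, 13.5) is present — its section is the full 4×29 rectangle; Combining (union): the 2 present regions are separate (no shared area or edge), so areas and boundary lengths simply add and each stays a separate island — 2 connected regions; (whole slice rotated 35° about Z — lengths, areas and connectivity unchanged). Overall, the cross-section has 2 separate islands. Island count = 2.

2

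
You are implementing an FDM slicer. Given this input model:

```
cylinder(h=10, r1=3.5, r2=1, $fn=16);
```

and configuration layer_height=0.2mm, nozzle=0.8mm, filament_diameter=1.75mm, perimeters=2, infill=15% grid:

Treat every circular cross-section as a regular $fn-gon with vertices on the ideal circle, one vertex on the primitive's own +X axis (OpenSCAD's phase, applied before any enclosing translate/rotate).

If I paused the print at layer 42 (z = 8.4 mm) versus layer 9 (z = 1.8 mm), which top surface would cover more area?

layer 9 (z = 1.8 mm)

Layer 42 (z = 8.4): the cone contributes a regular 16-gon of circumradius 1.400 (interpolated between r1=3.5 and r2=1 at t=0.840) (area = (16/2)·1.400²·sin(360°/16) = 6.00 mm²). So its area = 6.00 mm². Layer 9 (z = 1.8): the cone contributes a regular 16-gon of circumradius 3.050 (interpolated between r1=3.5 and r2=1 at t=0.180) (area = (16/2)·3.050²·sin(360°/16) = 28.48 mm²). So its area = 28.48 mm². Layer 9 is larger (28.48 vs 6.00 mm²).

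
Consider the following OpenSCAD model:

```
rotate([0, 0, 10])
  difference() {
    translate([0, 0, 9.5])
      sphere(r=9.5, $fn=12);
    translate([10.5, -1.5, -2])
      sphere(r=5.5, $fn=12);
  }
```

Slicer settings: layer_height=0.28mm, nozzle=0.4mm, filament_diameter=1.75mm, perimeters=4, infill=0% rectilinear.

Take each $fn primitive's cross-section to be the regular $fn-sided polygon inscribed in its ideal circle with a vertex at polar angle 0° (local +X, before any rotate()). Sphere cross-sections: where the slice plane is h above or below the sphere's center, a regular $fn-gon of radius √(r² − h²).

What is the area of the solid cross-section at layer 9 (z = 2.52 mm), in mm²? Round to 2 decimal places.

124.59 mm²

At z = 2.52 mm: the sphere: section is a regular 12-gon, circumradius = √(r²−h²) = √(9.5²−6.98²) = 6.444 (area = (12/2)·6.444²·sin(360°/12) = 124.59 mm²); the r=5.5 sphere at (10.5, -1.5) contributes a regular 12-gon of circumradius √(5.5²−4.52²) = 3.134 (area = (12/2)·3.134²·sin(360°/12) = 29.46 mm²); Taking the first minus the rest: starting from the r=9.5 sphere (124.59 mm²), the r=5.5 sphere at (10.5, -1.5) misses the remaining region (no effect) — area = 124.59 mm²; (rotated 10° about Z; rotation is an isometry so areas/perimeters/island counts are preserved). Overall, the cross-section is a single solid region. Net area = 124.59 mm².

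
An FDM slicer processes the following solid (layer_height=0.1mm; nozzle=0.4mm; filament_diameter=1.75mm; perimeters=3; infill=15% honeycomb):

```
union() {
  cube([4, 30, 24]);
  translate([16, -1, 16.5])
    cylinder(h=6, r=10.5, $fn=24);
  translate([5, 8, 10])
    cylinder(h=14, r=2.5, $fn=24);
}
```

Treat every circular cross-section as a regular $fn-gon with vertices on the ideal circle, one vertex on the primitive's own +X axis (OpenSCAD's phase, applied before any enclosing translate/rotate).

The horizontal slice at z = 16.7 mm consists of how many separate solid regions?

2

At z = 16.7 mm: the cube is present — its section is the full 4×30 rectangle; the r=10.5 cylinder at (16, -1) contributes a regular 24-gon of circumradius 10.5; the r=2.5 cylinder at (5, 8) gives a regular 24-gon of circumradius 2.5 (constant along its height); Combining (union): the regions partially overlap (shared area 4.87 mm²), so overlapping operands fuse into one piece — 2 connected regions. The result has 2 disconnected regions.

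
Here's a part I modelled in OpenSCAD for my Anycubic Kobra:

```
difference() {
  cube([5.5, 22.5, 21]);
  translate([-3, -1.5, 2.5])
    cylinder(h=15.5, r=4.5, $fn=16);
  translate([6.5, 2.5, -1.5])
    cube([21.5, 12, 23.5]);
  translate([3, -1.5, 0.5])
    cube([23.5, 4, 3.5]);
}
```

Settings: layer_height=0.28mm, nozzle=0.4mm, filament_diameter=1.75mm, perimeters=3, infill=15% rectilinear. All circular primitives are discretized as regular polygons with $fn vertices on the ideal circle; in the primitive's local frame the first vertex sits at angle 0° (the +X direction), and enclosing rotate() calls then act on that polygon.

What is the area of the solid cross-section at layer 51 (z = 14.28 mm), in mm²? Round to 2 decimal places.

At z = 14.28 mm: the cube is present — its section is the full 5.5×22.5 rectangle (area 123.75 mm²); the cylinder at (-3, -1.5): section is a regular 16-gon, circumradius r=4.5 (area = (16/2)·4.500²·sin(360°/16) = 61.99 mm²); the cube at (6.5, 2.5) (footprint 21.5×12) is included at this height (area 258.00 mm²); the cube at (3, -1.5) is not intersected at this z (z outside [0.5, 4]); After the difference (first − rest): starting from the 5.5×22.5 cube (123.75 mm²), the r=4.5 cylinder at (-3, -1.5) partially overlaps it — only the 1.25 mm² overlap (of its 61.99 mm²) is removed, clipping the outline; the 21.5×12 cube at (6.5, 2.5) misses the remaining region (no effect) — area = 122.50 mm². Overall, the cross-section is a single solid region. Net area = 122.50 mm².

122.50 mm²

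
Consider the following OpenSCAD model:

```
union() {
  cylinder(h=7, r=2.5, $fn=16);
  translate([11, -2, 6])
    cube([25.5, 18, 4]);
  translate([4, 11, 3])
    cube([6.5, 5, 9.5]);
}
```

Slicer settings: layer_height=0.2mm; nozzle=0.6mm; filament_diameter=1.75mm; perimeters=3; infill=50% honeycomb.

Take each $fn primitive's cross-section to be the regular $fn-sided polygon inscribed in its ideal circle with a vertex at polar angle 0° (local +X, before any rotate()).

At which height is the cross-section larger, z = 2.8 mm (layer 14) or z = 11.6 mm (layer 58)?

layer 58 (z = 11.6 mm)

Layer 14 (z = 2.8): the r=2.5 cylinder gives a regular 16-gon of circumradius 2.5 (constant along its height) (area = (16/2)·2.500²·sin(360°/16) = 19.13 mm²); the cube at (11, -2) is absent (z outside [6, 10]); the cube at (4, 11) is not intersected at this z (z outside [3, 12.5]); Combining (union): only the r=2.5 cylinder is present, so the union is just that shape — area = 19.13 mm². So its area = 19.13 mm². Layer 58 (z = 11.6): the cylinder does not reach this height (z outside [0, 7]); the cube at (11, -2) is not intersected at this z (z outside [6, 10]); the cube at (4, 11) (footprint 6.5×5) is included at this height (area 32.50 mm²); Combining (union): only the 6.5×5 cube at (4, 11) is present, so the union is just that shape — area = 32.50 mm². So its area = 32.50 mm². Layer 58 is larger (32.50 vs 19.13 mm²).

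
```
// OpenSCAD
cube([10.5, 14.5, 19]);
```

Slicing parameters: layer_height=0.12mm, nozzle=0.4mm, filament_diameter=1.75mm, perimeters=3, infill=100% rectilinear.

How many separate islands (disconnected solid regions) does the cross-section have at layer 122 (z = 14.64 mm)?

1

At z = 14.64 mm: the 10.5×14.5 cube contributes its full rectangle. Overall, the cross-section is a single solid region. Island count = 1.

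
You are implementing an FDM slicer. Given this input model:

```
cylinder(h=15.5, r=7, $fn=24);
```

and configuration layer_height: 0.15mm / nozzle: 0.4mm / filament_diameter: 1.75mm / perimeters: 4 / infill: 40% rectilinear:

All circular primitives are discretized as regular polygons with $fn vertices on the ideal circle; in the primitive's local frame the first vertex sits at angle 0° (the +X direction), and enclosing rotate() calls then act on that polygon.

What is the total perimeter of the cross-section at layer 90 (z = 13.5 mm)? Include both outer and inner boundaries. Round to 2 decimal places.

43.86 mm

At z = 13.5 mm: the cylinder: section is a regular 24-gon, circumradius r=7 (perimeter = 2·24·7.000·sin(180°/24) = 43.86 mm). Overall, the cross-section is a single solid region. Total boundary length (outer) = 43.86 mm.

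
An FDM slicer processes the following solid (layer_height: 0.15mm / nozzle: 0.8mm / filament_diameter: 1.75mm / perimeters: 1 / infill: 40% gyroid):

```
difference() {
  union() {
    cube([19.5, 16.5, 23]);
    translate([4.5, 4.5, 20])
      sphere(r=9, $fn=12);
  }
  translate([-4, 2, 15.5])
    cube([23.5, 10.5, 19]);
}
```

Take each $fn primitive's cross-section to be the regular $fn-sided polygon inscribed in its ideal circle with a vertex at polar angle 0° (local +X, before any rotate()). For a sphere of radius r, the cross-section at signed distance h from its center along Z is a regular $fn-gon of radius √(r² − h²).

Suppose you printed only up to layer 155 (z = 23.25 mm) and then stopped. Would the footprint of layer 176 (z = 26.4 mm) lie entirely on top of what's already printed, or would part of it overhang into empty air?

entirely on top

Compare the two slices. At z = 23.25: the cube does not reach this height (z outside [0, 23]); the r=9 sphere at (4.5, 4.5) slices to a regular 12-gon of circumradius 8.393 (√(r²−h²) with h=3.25 from center) (area = (12/2)·8.393²·sin(360°/12) = 211.31 mm²); Combining (union): only the r=9 sphere at (4.5, 4.5) is present, so the union is just that shape — area = 211.31 mm²; the cube at (-4, 2) is present — its section is the full 23.5×10.5 rectangle (area 246.75 mm²); After the difference (first − rest): starting from the result so far (211.31 mm²), the 23.5×10.5 cube at (-4, 2) partially overlaps it — only the 145.37 mm² overlap (of its 246.75 mm²) is removed, clipping the outline — area = 65.94 mm². At z = 26.4: the cube does not reach this height (z outside [0, 23]); the sphere at (4.5, 4.5): section is a regular 12-gon, circumradius = √(r²−h²) = √(9²−6.4²) = 6.328 (area = (12/2)·6.328²·sin(360°/12) = 120.12 mm²); Merging all regions: only the r=9 sphere at (4.5, 4.5) is present, so the union is just that shape — area = 120.12 mm²; the 23.5×10.5 cube at (-4, 2) contributes its full rectangle (area 246.75 mm²); Taking the first minus the rest: starting from that combined region (120.12 mm²), the 23.5×10.5 cube at (-4, 2) partially overlaps it — only the 90.02 mm² overlap (of its 246.75 mm²) is removed, clipping the outline — area = 30.10 mm². Checking containment: the cross-section at z = 26.4 is a subset of the cross-section at z = 23.25.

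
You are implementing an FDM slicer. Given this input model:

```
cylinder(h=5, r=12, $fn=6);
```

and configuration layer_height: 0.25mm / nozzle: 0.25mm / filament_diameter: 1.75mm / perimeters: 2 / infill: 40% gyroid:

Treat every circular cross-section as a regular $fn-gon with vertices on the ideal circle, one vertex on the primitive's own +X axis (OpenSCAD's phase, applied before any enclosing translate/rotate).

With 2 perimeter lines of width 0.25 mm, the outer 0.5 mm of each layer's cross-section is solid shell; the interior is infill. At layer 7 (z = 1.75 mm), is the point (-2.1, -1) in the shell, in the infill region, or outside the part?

infill

At z = 1.75 mm: the r=12 cylinder contributes a regular 6-gon of circumradius 12. Overall, the cross-section is a single solid region. The nearest boundary edge runs (-12.00, 0.00)→(-6.00, -10.39); distance from the point to it = 8.07 mm. The point is inside the cross-section and 8.07 mm from the nearest boundary — more than the 0.5 mm shell width (2 × 0.25), so it's in the infill interior.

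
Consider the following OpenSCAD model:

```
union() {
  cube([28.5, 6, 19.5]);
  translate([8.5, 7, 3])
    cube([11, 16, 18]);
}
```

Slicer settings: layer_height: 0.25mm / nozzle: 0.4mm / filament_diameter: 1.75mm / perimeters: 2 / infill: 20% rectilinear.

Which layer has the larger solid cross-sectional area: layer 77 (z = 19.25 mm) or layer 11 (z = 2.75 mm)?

layer 77 (z = 19.25 mm)

Layer 77 (z = 19.25): the cube (footprint 28.5×6) is included at this height (area 171.00 mm²); the 11×16 cube at (8.5, 7) contributes its full rectangle (area 176.00 mm²); Combining (union): the 2 present regions are separate (no shared area or edge), so areas and boundary lengths simply add and each stays a separate island — area = 347.00 mm². So its area = 347.00 mm². Layer 11 (z = 2.75): the 28.5×6 cube contributes its full rectangle (area 171.00 mm²); the cube at (8.5, 7) does not reach this height (z outside [3, 21]); Taking the union: only the 28.5×6 cube is present, so the union is just that shape — area = 171.00 mm². So its area = 171.00 mm². Layer 77 is larger (347.00 vs 171.00 mm²).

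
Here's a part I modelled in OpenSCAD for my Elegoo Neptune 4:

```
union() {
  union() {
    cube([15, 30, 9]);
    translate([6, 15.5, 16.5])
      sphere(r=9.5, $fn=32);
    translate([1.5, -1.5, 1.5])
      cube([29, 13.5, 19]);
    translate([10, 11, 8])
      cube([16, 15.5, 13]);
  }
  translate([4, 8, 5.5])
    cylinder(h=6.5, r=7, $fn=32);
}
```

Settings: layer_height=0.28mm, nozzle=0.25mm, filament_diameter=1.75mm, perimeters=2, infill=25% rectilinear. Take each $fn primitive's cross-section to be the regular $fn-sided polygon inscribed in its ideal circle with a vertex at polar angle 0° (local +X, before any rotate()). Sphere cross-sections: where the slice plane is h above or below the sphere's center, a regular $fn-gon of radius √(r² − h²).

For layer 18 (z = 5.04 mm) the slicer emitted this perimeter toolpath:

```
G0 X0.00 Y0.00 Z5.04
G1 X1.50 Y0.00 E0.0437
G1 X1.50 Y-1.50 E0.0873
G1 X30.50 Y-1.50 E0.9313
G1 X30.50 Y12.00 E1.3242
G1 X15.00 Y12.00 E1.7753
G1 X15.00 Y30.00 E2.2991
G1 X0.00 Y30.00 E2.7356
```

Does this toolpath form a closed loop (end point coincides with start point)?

Start point (G0): (0.00, 0.00). End point (last G1): the path does not return to the start — open.

no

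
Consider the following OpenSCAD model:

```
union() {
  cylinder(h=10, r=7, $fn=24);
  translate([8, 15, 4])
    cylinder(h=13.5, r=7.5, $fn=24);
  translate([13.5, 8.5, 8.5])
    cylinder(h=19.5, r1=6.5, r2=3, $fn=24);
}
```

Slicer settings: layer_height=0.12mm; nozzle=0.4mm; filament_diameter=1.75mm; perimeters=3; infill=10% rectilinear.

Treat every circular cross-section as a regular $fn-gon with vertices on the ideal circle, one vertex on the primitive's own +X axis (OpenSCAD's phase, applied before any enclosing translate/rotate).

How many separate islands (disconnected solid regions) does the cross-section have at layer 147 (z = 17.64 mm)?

1

At z = 17.64 mm: the cylinder is not intersected at this z (z outside [0, 10]); the cylinder at (8, 15) is absent (z outside [4, 17.5]); the cone at (13.5, 8.5) contributes a regular 24-gon of circumradius 4.859 (interpolated between r1=6.5 and r2=3 at t=0.469); Merging all regions: only the cone at (13.5, 8.5) is present, so the union is just that shape — 1 connected region. Overall, the cross-section is a single solid region. Island count = 1.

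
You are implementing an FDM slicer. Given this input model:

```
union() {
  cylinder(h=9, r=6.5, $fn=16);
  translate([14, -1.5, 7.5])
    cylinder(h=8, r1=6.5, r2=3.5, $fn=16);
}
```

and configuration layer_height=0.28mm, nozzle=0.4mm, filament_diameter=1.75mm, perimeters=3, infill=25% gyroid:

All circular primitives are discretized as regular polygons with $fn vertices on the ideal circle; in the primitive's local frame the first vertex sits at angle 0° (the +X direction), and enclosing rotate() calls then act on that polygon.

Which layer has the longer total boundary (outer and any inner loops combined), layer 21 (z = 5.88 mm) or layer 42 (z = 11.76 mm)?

Layer 21 (z = 5.88): the r=6.5 cylinder contributes a regular 16-gon of circumradius 6.5 (perimeter = 2·16·6.500·sin(180°/16) = 40.58 mm); the cone at (14, -1.5) does not reach this height (z outside [7.5, 15.5]); Combining (union): only the r=6.5 cylinder is present, so the union is just that shape — boundary = 40.58 mm. So its perimeter = 40.58 mm. Layer 42 (z = 11.76): the cylinder is not intersected at this z (z outside [0, 9]); the cone at (14, -1.5) contributes a regular 16-gon of circumradius 4.902 (interpolated between r1=6.5 and r2=3.5 at t=0.532) (perimeter = 2·16·4.902·sin(180°/16) = 30.61 mm); Merging all regions: only the cone at (14, -1.5) is present, so the union is just that shape — boundary = 30.61 mm. So its perimeter = 30.61 mm. Layer 21 is larger (40.58 vs 30.61 mm).

layer 21 (z = 5.88 mm)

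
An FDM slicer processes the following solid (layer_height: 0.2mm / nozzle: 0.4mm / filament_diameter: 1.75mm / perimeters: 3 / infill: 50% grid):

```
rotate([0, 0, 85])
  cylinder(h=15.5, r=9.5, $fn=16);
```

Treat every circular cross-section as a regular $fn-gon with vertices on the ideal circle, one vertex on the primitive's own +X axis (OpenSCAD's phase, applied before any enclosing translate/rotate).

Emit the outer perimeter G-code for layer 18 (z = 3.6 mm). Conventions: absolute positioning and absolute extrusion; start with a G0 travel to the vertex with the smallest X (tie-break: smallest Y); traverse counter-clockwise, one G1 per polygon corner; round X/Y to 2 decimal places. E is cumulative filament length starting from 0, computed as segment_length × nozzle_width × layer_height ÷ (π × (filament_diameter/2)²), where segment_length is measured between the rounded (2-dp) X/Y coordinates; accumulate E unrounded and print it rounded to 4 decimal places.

At z = 3.6 mm: the cylinder: section is a regular 16-gon, circumradius r=9.5; (whole slice rotated 85° about Z — lengths, areas and connectivity unchanged). The outline is a single polygon with 16 vertices. Extrusion per mm of travel: 0.4 × 0.2 / (π × 0.875²) = 0.033260. Accumulating E over each segment gives final E = 1.9729.

G0 X-9.46 Y0.83 Z3.60
G1 X-9.06 Y-2.86 E0.1234
G1 X-7.28 Y-6.11 E0.2467
G1 X-4.39 Y-8.43 E0.3700
G1 X-0.83 Y-9.46 E0.4932
G1 X2.86 Y-9.06 E0.6167
G1 X6.11 Y-7.28 E0.7399
G1 X8.43 Y-4.39 E0.8632
G1 X9.46 Y-0.83 E0.9864
G1 X9.06 Y2.86 E1.1099
G1 X7.28 Y6.11 E1.2331
G1 X4.39 Y8.43 E1.3564
G1 X0.83 Y9.46 E1.4797
G1 X-2.86 Y9.06 E1.6031
G1 X-6.11 Y7.28 E1.7264
G1 X-8.43 Y4.39 E1.8496
G1 X-9.46 Y0.83 E1.9729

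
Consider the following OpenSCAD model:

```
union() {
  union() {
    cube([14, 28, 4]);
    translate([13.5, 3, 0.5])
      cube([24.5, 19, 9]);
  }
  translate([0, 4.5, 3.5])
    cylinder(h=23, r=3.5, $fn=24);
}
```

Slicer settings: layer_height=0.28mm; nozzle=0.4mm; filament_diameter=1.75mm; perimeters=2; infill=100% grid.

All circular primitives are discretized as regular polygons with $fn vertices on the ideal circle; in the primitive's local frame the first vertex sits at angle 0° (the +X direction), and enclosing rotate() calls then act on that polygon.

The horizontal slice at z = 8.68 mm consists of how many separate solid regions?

2

At z = 8.68 mm: the cube is not intersected at this z (z outside [0, 4]); the 24.5×19 cube at (13.5, 3) contributes its full rectangle; Taking the union: only the 24.5×19 cube at (13.5, 3) is present, so the union is just that shape — 1 connected region; the cylinder at (0, 4.5): section is a regular 24-gon, circumradius r=3.5; Merging all regions: the 2 present regions are separate (no shared area or edge), so areas and boundary lengths simply add and each stays a separate island — 2 connected regions. The result has 2 disconnected regions.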